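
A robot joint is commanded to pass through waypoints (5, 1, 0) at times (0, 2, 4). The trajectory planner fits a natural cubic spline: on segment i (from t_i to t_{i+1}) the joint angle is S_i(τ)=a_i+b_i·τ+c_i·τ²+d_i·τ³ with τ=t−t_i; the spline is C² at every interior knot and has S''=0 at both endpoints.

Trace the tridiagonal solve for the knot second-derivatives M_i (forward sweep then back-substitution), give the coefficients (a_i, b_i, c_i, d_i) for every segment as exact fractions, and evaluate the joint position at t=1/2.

Δ: Δ0=-2, Δ1=-1/2
row 1: diag=8, rhs=9; c'=1/4, d'=9/8
back: M1=9/8
M: M0=0, M1=9/8, M2=0
seg 0: a=5, c=M0/2=0, d=(M1−M0)/(6·2)=3/32, b=Δ0−h0·(2M0+M1)/6=-19/8
seg 1: a=1, c=M1/2=9/16, d=(M2−M1)/(6·2)=-3/32, b=Δ1−h1·(2M1+M2)/6=-5/4
t_q=1/2 → seg 0, τ=1/2; S=5+-19/8·τ+0·τ²+3/32·τ³=979/256

  seg 0: a=5 b=-19/8 c=0 d=3/32
  seg 1: a=1 b=-5/4 c=9/16 d=-3/32
S(1/2) = 979/256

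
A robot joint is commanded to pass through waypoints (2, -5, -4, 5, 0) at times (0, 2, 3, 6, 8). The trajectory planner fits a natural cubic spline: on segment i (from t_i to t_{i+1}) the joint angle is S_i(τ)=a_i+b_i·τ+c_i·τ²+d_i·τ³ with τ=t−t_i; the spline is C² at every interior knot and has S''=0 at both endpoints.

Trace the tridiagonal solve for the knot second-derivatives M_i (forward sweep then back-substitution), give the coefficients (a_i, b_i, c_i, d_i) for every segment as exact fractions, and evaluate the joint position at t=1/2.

  seg 0: a=2 b=-1011/208 c=0 d=283/832
  seg 1: a=-5 b=-81/104 c=849/416 d=-109/416
  seg 2: a=-4 b=1047/416 c=261/208 d=-35/96
  seg 3: a=5 b=21/104 c=-843/416 d=281/832
S(1/2) = -2581/6656

Δ: Δ0=-7/2, Δ1=1, Δ2=3, Δ3=-5/2
row 1: diag=6, rhs=27; c'=1/6, d'=9/2
row 2: denom=8−1·1/6=47/6; d'=(12−1·9/2)/(47/6)=45/47
row 3: denom=10−3·18/47=416/47; d'=(-33−3·45/47)/(416/47)=-843/208
back: M3=-843/208
back: M2=45/47−18/47·-843/208=261/104
back: M1=9/2−1/6·261/104=849/208
M: M0=0, M1=849/208, M2=261/104, M3=-843/208, M4=0
seg 0: a=2, c=M0/2=0, d=(M1−M0)/(6·2)=283/832, b=Δ0−h0·(2M0+M1)/6=-1011/208
seg 1: a=-5, c=M1/2=849/416, d=(M2−M1)/(6·1)=-109/416, b=Δ1−h1·(2M1+M2)/6=-81/104
seg 2: a=-4, c=M2/2=261/208, d=(M3−M2)/(6·3)=-35/96, b=Δ2−h2·(2M2+M3)/6=1047/416
seg 3: a=5, c=M3/2=-843/416, d=(M4−M3)/(6·2)=281/832, b=Δ3−h3·(2M3+M4)/6=21/104
t_q=1/2 → seg 0, τ=1/2; S=2+-1011/208·τ+0·τ²+283/832·τ³=-2581/6656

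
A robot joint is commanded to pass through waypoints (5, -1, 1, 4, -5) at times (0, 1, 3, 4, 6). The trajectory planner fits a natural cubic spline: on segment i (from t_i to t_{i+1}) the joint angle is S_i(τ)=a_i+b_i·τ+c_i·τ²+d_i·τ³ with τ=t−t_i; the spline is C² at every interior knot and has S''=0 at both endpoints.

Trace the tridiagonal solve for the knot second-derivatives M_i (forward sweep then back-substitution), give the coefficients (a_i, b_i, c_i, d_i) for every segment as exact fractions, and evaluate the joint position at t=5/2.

Δ: Δ0=-6, Δ1=1, Δ2=3, Δ3=-9/2
row 1: diag=6, rhs=42; c'=1/3, d'=7
row 2: denom=6−2·1/3=16/3; d'=(12−2·7)/(16/3)=-3/8
row 3: denom=6−1·3/16=93/16; d'=(-45−1·-3/8)/(93/16)=-238/31
back: M3=-238/31
back: M2=-3/8−3/16·-238/31=33/31
back: M1=7−1/3·33/31=206/31
M: M0=0, M1=206/31, M2=33/31, M3=-238/31, M4=0
seg 0: a=5, c=M0/2=0, d=(M1−M0)/(6·1)=103/93, b=Δ0−h0·(2M0+M1)/6=-661/93
seg 1: a=-1, c=M1/2=103/31, d=(M2−M1)/(6·2)=-173/372, b=Δ1−h1·(2M1+M2)/6=-352/93
seg 2: a=1, c=M2/2=33/62, d=(M3−M2)/(6·1)=-271/186, b=Δ2−h2·(2M2+M3)/6=365/93
seg 3: a=4, c=M3/2=-119/31, d=(M4−M3)/(6·2)=119/186, b=Δ3−h3·(2M3+M4)/6=115/186
t_q=5/2 → seg 1, τ=3/2; S=-1+-352/93·τ+103/31·τ²+-173/372·τ³=-765/992

  seg 0: a=5 b=-661/93 c=0 d=103/93
  seg 1: a=-1 b=-352/93 c=103/31 d=-173/372
  seg 2: a=1 b=365/93 c=33/62 d=-271/186
  seg 3: a=4 b=115/186 c=-119/31 d=119/186
S(5/2) = -765/992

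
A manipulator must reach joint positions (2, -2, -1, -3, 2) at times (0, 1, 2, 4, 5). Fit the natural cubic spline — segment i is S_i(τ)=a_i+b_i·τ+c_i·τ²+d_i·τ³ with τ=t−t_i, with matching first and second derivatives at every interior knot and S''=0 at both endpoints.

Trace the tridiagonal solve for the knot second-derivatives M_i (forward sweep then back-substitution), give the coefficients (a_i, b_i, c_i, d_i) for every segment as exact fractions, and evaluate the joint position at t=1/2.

  seg 0: a=2 b=-336/61 c=0 d=92/61
  seg 1: a=-2 b=-60/61 c=276/61 d=-155/61
  seg 2: a=-1 b=27/61 c=-189/61 d=145/122
  seg 3: a=-3 b=141/61 c=246/61 d=-82/61
S(1/2) = -69/122

Δ: Δ0=-4, Δ1=1, Δ2=-1, Δ3=5
row 1: diag=4, rhs=30; c'=1/4, d'=15/2
row 2: denom=6−1·1/4=23/4; d'=(-12−1·15/2)/(23/4)=-78/23
row 3: denom=6−2·8/23=122/23; d'=(36−2·-78/23)/(122/23)=492/61
back: M3=492/61
back: M2=-78/23−8/23·492/61=-378/61
back: M1=15/2−1/4·-378/61=552/61
M: M0=0, M1=552/61, M2=-378/61, M3=492/61, M4=0
seg 0: a=2, c=M0/2=0, d=(M1−M0)/(6·1)=92/61, b=Δ0−h0·(2M0+M1)/6=-336/61
seg 1: a=-2, c=M1/2=276/61, d=(M2−M1)/(6·1)=-155/61, b=Δ1−h1·(2M1+M2)/6=-60/61
seg 2: a=-1, c=M2/2=-189/61, d=(M3−M2)/(6·2)=145/122, b=Δ2−h2·(2M2+M3)/6=27/61
seg 3: a=-3, c=M3/2=246/61, d=(M4−M3)/(6·1)=-82/61, b=Δ3−h3·(2M3+M4)/6=141/61
t_q=1/2 → seg 0, τ=1/2; S=2+-336/61·τ+0·τ²+92/61·τ³=-69/122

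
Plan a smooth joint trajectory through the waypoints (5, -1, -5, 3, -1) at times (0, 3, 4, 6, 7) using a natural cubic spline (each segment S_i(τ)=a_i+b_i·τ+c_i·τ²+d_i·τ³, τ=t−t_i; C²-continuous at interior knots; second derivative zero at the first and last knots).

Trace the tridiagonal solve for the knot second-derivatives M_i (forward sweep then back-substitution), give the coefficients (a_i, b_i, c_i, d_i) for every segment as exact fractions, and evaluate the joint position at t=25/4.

Δ: Δ0=-2, Δ1=-4, Δ2=4, Δ3=-4
row 1: diag=8, rhs=-12; c'=1/8, d'=-3/2
row 2: denom=6−1·1/8=47/8; d'=(48−1·-3/2)/(47/8)=396/47
row 3: denom=6−2·16/47=250/47; d'=(-48−2·396/47)/(250/47)=-1524/125
back: M3=-1524/125
back: M2=396/47−16/47·-1524/125=1572/125
back: M1=-3/2−1/8·1572/125=-384/125
M: M0=0, M1=-384/125, M2=1572/125, M3=-1524/125, M4=0
seg 0: a=5, c=M0/2=0, d=(M1−M0)/(6·3)=-64/375, b=Δ0−h0·(2M0+M1)/6=-58/125
seg 1: a=-1, c=M1/2=-192/125, d=(M2−M1)/(6·1)=326/125, b=Δ1−h1·(2M1+M2)/6=-634/125
seg 2: a=-5, c=M2/2=786/125, d=(M3−M2)/(6·2)=-258/125, b=Δ2−h2·(2M2+M3)/6=-8/25
seg 3: a=3, c=M3/2=-762/125, d=(M4−M3)/(6·1)=254/125, b=Δ3−h3·(2M3+M4)/6=8/125
t_q=25/4 → seg 3, τ=1/4; S=3+8/125·τ+-762/125·τ²+254/125·τ³=10667/4000

  seg 0: a=5 b=-58/125 c=0 d=-64/375
  seg 1: a=-1 b=-634/125 c=-192/125 d=326/125
  seg 2: a=-5 b=-8/25 c=786/125 d=-258/125
  seg 3: a=3 b=8/125 c=-762/125 d=254/125
S(25/4) = 10667/4000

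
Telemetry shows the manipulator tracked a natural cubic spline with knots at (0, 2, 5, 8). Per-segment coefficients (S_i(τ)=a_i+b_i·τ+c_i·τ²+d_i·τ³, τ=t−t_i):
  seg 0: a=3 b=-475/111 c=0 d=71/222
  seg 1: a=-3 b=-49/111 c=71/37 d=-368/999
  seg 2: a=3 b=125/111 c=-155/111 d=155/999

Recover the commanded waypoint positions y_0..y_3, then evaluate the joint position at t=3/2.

y_0=3 y_1=-3 y_2=3 y_3=-2
S(3/2) = -1385/592

y_0 = S_0(0) = a_0 = 3
y_1 = S_1(0) = a_1 = -3
y_2 = S_2(0) = a_2 = 3
y_3 = S_2(3) = -2
t_q=3/2 is in segment 0 (τ=3/2); S_0(τ)=-1385/592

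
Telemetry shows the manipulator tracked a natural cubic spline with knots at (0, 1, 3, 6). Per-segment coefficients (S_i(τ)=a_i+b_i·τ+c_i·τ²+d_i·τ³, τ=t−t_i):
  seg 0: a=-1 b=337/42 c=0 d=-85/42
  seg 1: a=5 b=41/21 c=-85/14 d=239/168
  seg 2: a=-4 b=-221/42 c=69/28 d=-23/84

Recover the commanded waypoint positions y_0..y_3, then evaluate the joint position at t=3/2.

y_0=-1 y_1=5 y_2=-4 y_3=-5
S(3/2) = 2077/448

y_0 = S_0(0) = a_0 = -1
y_1 = S_1(0) = a_1 = 5
y_2 = S_2(0) = a_2 = -4
y_3 = S_2(3) = -5
t_q=3/2 is in segment 1 (τ=1/2); S_1(τ)=2077/448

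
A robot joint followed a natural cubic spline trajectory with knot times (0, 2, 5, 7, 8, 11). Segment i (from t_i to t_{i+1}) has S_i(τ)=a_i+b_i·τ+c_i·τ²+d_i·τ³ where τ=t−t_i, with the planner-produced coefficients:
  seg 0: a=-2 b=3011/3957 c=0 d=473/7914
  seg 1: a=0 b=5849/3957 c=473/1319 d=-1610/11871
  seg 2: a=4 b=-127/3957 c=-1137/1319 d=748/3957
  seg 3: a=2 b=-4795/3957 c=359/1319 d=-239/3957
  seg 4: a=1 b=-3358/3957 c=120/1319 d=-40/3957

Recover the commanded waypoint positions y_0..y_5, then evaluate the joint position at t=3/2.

y_0=-2 y_1=0 y_2=4 y_3=2 y_4=1 y_5=-1
S(3/2) = -13863/21104

y_0 = S_0(0) = a_0 = -2
y_1 = S_1(0) = a_1 = 0
y_2 = S_2(0) = a_2 = 4
y_3 = S_3(0) = a_3 = 2
y_4 = S_4(0) = a_4 = 1
y_5 = S_4(3) = -1
t_q=3/2 is in segment 0 (τ=3/2); S_0(τ)=-13863/21104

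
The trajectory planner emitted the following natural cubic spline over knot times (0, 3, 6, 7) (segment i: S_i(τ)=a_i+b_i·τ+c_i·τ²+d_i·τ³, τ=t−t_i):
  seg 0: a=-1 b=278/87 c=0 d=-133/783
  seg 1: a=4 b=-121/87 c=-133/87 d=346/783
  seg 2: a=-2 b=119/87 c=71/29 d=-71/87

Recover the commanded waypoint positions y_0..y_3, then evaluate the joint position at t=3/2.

y_0=-1 y_1=4 y_2=-2 y_3=1
S(3/2) = 747/232

y_0 = S_0(0) = a_0 = -1
y_1 = S_1(0) = a_1 = 4
y_2 = S_2(0) = a_2 = -2
y_3 = S_2(1) = 1
t_q=3/2 is in segment 0 (τ=3/2); S_0(τ)=747/232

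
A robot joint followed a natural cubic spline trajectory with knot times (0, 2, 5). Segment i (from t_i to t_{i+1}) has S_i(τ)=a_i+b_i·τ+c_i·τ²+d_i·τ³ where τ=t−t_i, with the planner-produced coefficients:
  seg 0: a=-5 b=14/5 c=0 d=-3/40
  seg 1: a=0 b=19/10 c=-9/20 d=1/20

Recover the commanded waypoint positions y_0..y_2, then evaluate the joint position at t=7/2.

y_0 = S_0(0) = a_0 = -5
y_1 = S_1(0) = a_1 = 0
y_2 = S_1(3) = 3
t_q=7/2 is in segment 1 (τ=3/2); S_1(τ)=321/160

y_0=-5 y_1=0 y_2=3
S(7/2) = 321/160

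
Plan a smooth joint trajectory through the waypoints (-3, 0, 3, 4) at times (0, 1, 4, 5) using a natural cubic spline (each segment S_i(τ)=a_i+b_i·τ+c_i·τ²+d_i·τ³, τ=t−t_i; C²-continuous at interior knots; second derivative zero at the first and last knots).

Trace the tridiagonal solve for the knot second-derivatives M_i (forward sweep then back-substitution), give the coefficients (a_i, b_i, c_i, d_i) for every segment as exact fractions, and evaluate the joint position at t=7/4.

  seg 0: a=-3 b=181/55 c=0 d=-16/55
  seg 1: a=0 b=133/55 c=-48/55 d=2/15
  seg 2: a=3 b=43/55 c=18/55 d=-6/55
S(7/4) = 2427/1760

Δ: Δ0=3, Δ1=1, Δ2=1
row 1: diag=8, rhs=-12; c'=3/8, d'=-3/2
row 2: denom=8−3·3/8=55/8; d'=(0−3·-3/2)/(55/8)=36/55
back: M2=36/55
back: M1=-3/2−3/8·36/55=-96/55
M: M0=0, M1=-96/55, M2=36/55, M3=0
seg 0: a=-3, c=M0/2=0, d=(M1−M0)/(6·1)=-16/55, b=Δ0−h0·(2M0+M1)/6=181/55
seg 1: a=0, c=M1/2=-48/55, d=(M2−M1)/(6·3)=2/15, b=Δ1−h1·(2M1+M2)/6=133/55
seg 2: a=3, c=M2/2=18/55, d=(M3−M2)/(6·1)=-6/55, b=Δ2−h2·(2M2+M3)/6=43/55
t_q=7/4 → seg 1, τ=3/4; S=0+133/55·τ+-48/55·τ²+2/15·τ³=2427/1760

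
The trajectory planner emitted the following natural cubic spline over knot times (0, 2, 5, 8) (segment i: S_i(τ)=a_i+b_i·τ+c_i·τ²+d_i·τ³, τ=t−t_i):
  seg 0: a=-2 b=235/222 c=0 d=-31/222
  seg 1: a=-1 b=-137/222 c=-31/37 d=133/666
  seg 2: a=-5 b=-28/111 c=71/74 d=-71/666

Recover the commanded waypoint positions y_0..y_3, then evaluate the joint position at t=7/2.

y_0=-2 y_1=-1 y_2=-5 y_3=0
S(7/2) = -1857/592

y_0 = S_0(0) = a_0 = -2
y_1 = S_1(0) = a_1 = -1
y_2 = S_2(0) = a_2 = -5
y_3 = S_2(3) = 0
t_q=7/2 is in segment 1 (τ=3/2); S_1(τ)=-1857/592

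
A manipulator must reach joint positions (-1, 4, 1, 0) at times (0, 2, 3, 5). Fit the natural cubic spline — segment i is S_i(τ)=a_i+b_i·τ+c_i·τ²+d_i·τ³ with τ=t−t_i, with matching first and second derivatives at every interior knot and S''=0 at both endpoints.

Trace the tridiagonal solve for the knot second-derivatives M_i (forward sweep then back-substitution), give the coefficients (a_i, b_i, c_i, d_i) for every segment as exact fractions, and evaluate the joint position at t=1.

Δ: Δ0=5/2, Δ1=-3, Δ2=-1/2
row 1: diag=6, rhs=-33; c'=1/6, d'=-11/2
row 2: denom=6−1·1/6=35/6; d'=(15−1·-11/2)/(35/6)=123/35
back: M2=123/35
back: M1=-11/2−1/6·123/35=-213/35
M: M0=0, M1=-213/35, M2=123/35, M3=0
seg 0: a=-1, c=M0/2=0, d=(M1−M0)/(6·2)=-71/140, b=Δ0−h0·(2M0+M1)/6=317/70
seg 1: a=4, c=M1/2=-213/70, d=(M2−M1)/(6·1)=8/5, b=Δ1−h1·(2M1+M2)/6=-109/70
seg 2: a=1, c=M2/2=123/70, d=(M3−M2)/(6·2)=-41/140, b=Δ2−h2·(2M2+M3)/6=-199/70
t_q=1 → seg 0, τ=1; S=-1+317/70·τ+0·τ²+-71/140·τ³=423/140

  seg 0: a=-1 b=317/70 c=0 d=-71/140
  seg 1: a=4 b=-109/70 c=-213/70 d=8/5
  seg 2: a=1 b=-199/70 c=123/70 d=-41/140
S(1) = 423/140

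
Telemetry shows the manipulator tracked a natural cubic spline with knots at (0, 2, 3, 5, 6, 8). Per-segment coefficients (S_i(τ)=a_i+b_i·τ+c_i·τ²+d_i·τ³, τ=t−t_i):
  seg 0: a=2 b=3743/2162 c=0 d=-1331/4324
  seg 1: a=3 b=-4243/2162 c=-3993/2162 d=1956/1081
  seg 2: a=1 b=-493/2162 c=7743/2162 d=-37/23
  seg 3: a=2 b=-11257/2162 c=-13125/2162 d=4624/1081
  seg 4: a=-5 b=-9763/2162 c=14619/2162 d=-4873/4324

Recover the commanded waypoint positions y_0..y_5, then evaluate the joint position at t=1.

y_0=2 y_1=3 y_2=1 y_3=2 y_4=-5 y_5=4
S(1) = 14803/4324

y_0 = S_0(0) = a_0 = 2
y_1 = S_1(0) = a_1 = 3
y_2 = S_2(0) = a_2 = 1
y_3 = S_3(0) = a_3 = 2
y_4 = S_4(0) = a_4 = -5
y_5 = S_4(2) = 4
t_q=1 is in segment 0 (τ=1); S_0(τ)=14803/4324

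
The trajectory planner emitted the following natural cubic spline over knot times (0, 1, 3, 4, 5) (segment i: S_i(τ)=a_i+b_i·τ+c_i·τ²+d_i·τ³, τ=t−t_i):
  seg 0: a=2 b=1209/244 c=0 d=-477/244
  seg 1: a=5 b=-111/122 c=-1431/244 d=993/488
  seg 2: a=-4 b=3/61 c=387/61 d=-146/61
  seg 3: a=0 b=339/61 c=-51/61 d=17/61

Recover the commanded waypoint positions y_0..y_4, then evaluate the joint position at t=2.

y_0=2 y_1=5 y_2=-4 y_3=0 y_4=5
S(2) = 127/488

y_0 = S_0(0) = a_0 = 2
y_1 = S_1(0) = a_1 = 5
y_2 = S_2(0) = a_2 = -4
y_3 = S_3(0) = a_3 = 0
y_4 = S_3(1) = 5
t_q=2 is in segment 1 (τ=1); S_1(τ)=127/488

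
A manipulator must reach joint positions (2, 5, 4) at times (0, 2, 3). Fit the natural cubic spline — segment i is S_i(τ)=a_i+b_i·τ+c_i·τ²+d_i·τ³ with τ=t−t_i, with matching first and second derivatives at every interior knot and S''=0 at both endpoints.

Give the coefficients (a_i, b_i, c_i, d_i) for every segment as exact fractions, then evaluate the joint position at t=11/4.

  seg 0: a=2 b=7/3 c=0 d=-5/24
  seg 1: a=5 b=-1/6 c=-5/4 d=5/12
S(11/4) = 1113/256

Δ: Δ0=3/2, Δ1=-1
row 1: diag=6, rhs=-15; c'=1/6, d'=-5/2
back: M1=-5/2
M: M0=0, M1=-5/2, M2=0
seg 0: a=2, c=M0/2=0, d=(M1−M0)/(6·2)=-5/24, b=Δ0−h0·(2M0+M1)/6=7/3
seg 1: a=5, c=M1/2=-5/4, d=(M2−M1)/(6·1)=5/12, b=Δ1−h1·(2M1+M2)/6=-1/6
t_q=11/4 → seg 1, τ=3/4; S=5+-1/6·τ+-5/4·τ²+5/12·τ³=1113/256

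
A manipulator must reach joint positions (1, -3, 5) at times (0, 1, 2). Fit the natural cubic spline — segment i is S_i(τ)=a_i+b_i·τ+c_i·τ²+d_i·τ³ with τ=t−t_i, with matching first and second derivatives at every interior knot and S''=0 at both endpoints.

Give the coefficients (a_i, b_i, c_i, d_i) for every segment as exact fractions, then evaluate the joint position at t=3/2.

Δ: Δ0=-4, Δ1=8
row 1: diag=4, rhs=72; c'=1/4, d'=18
back: M1=18
M: M0=0, M1=18, M2=0
seg 0: a=1, c=M0/2=0, d=(M1−M0)/(6·1)=3, b=Δ0−h0·(2M0+M1)/6=-7
seg 1: a=-3, c=M1/2=9, d=(M2−M1)/(6·1)=-3, b=Δ1−h1·(2M1+M2)/6=2
t_q=3/2 → seg 1, τ=1/2; S=-3+2·τ+9·τ²+-3·τ³=-1/8

  seg 0: a=1 b=-7 c=0 d=3
  seg 1: a=-3 b=2 c=9 d=-3
S(3/2) = -1/8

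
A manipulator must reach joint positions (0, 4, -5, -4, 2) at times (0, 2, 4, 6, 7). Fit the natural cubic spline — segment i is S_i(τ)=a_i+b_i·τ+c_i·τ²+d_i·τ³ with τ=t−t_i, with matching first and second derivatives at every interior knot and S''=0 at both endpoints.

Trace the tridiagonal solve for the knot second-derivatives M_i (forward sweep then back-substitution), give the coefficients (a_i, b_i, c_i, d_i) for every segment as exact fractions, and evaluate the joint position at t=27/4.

  seg 0: a=0 b=163/41 c=0 d=-81/164
  seg 1: a=4 b=-80/41 c=-243/82 d=277/328
  seg 2: a=-5 b=-301/82 c=345/164 d=-3/328
  seg 3: a=-4 b=190/41 c=84/41 d=-28/41
S(27/4) = 223/656

Δ: Δ0=2, Δ1=-9/2, Δ2=1/2, Δ3=6
row 1: diag=8, rhs=-39; c'=1/4, d'=-39/8
row 2: denom=8−2·1/4=15/2; d'=(30−2·-39/8)/(15/2)=53/10
row 3: denom=6−2·4/15=82/15; d'=(33−2·53/10)/(82/15)=168/41
back: M3=168/41
back: M2=53/10−4/15·168/41=345/82
back: M1=-39/8−1/4·345/82=-243/41
M: M0=0, M1=-243/41, M2=345/82, M3=168/41, M4=0
seg 0: a=0, c=M0/2=0, d=(M1−M0)/(6·2)=-81/164, b=Δ0−h0·(2M0+M1)/6=163/41
seg 1: a=4, c=M1/2=-243/82, d=(M2−M1)/(6·2)=277/328, b=Δ1−h1·(2M1+M2)/6=-80/41
seg 2: a=-5, c=M2/2=345/164, d=(M3−M2)/(6·2)=-3/328, b=Δ2−h2·(2M2+M3)/6=-301/82
seg 3: a=-4, c=M3/2=84/41, d=(M4−M3)/(6·1)=-28/41, b=Δ3−h3·(2M3+M4)/6=190/41
t_q=27/4 → seg 3, τ=3/4; S=-4+190/41·τ+84/41·τ²+-28/41·τ³=223/656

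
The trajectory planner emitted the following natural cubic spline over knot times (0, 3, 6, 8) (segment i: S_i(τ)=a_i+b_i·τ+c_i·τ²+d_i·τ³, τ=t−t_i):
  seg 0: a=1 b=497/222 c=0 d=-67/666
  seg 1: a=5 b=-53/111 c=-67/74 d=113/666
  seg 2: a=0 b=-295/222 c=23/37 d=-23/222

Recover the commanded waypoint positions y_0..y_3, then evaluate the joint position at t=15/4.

y_0 = S_0(0) = a_0 = 1
y_1 = S_1(0) = a_1 = 5
y_2 = S_2(0) = a_2 = 0
y_3 = S_2(2) = -1
t_q=15/4 is in segment 1 (τ=3/4); S_1(τ)=19911/4736

y_0=1 y_1=5 y_2=0 y_3=-1
S(15/4) = 19911/4736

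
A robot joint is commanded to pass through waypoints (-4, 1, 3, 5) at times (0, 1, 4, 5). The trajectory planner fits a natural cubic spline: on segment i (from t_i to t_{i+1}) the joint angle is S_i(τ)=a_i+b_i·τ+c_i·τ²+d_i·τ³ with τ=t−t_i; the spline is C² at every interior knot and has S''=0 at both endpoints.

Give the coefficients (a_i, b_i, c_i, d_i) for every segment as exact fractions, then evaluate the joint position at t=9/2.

Δ: Δ0=5, Δ1=2/3, Δ2=2
row 1: diag=8, rhs=-26; c'=3/8, d'=-13/4
row 2: denom=8−3·3/8=55/8; d'=(8−3·-13/4)/(55/8)=142/55
back: M2=142/55
back: M1=-13/4−3/8·142/55=-232/55
M: M0=0, M1=-232/55, M2=142/55, M3=0
seg 0: a=-4, c=M0/2=0, d=(M1−M0)/(6·1)=-116/165, b=Δ0−h0·(2M0+M1)/6=941/165
seg 1: a=1, c=M1/2=-116/55, d=(M2−M1)/(6·3)=17/45, b=Δ1−h1·(2M1+M2)/6=593/165
seg 2: a=3, c=M2/2=71/55, d=(M3−M2)/(6·1)=-71/165, b=Δ2−h2·(2M2+M3)/6=188/165
t_q=9/2 → seg 2, τ=1/2; S=3+188/165·τ+71/55·τ²+-71/165·τ³=1689/440

  seg 0: a=-4 b=941/165 c=0 d=-116/165
  seg 1: a=1 b=593/165 c=-116/55 d=17/45
  seg 2: a=3 b=188/165 c=71/55 d=-71/165
S(9/2) = 1689/440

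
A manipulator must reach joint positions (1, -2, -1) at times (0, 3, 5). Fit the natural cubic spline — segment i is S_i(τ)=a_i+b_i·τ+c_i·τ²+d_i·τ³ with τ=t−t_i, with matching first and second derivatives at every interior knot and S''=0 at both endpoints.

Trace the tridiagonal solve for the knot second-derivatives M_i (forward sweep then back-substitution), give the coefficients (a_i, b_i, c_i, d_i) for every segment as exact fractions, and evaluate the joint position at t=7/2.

  seg 0: a=1 b=-29/20 c=0 d=1/20
  seg 1: a=-2 b=-1/10 c=9/20 d=-3/40
S(7/2) = -623/320

Δ: Δ0=-1, Δ1=1/2
row 1: diag=10, rhs=9; c'=1/5, d'=9/10
back: M1=9/10
M: M0=0, M1=9/10, M2=0
seg 0: a=1, c=M0/2=0, d=(M1−M0)/(6·3)=1/20, b=Δ0−h0·(2M0+M1)/6=-29/20
seg 1: a=-2, c=M1/2=9/20, d=(M2−M1)/(6·2)=-3/40, b=Δ1−h1·(2M1+M2)/6=-1/10
t_q=7/2 → seg 1, τ=1/2; S=-2+-1/10·τ+9/20·τ²+-3/40·τ³=-623/320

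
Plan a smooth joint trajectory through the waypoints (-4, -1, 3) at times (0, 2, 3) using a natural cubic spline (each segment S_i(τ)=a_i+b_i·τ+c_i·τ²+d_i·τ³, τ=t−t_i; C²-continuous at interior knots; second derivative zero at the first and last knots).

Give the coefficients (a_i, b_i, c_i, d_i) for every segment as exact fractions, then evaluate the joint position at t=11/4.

Δ: Δ0=3/2, Δ1=4
row 1: diag=6, rhs=15; c'=1/6, d'=5/2
back: M1=5/2
M: M0=0, M1=5/2, M2=0
seg 0: a=-4, c=M0/2=0, d=(M1−M0)/(6·2)=5/24, b=Δ0−h0·(2M0+M1)/6=2/3
seg 1: a=-1, c=M1/2=5/4, d=(M2−M1)/(6·1)=-5/12, b=Δ1−h1·(2M1+M2)/6=19/6
t_q=11/4 → seg 1, τ=3/4; S=-1+19/6·τ+5/4·τ²+-5/12·τ³=487/256

  seg 0: a=-4 b=2/3 c=0 d=5/24
  seg 1: a=-1 b=19/6 c=5/4 d=-5/12
S(11/4) = 487/256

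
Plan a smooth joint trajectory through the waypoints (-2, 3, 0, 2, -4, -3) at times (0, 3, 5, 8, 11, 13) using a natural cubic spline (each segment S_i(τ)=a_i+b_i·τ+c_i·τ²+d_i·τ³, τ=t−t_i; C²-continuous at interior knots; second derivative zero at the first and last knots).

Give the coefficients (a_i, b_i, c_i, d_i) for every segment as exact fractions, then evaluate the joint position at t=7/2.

  seg 0: a=-2 b=778/271 c=0 d=-979/7317
  seg 1: a=3 b=-201/271 c=-979/813 d=2683/6504
  seg 2: a=0 b=-989/1626 c=4133/3252 d=-917/3252
  seg 3: a=2 b=-1939/3252 c=-1030/813 d=7795/29268
  seg 4: a=-4 b=-1637/1626 c=1225/1084 d=-1225/6504
S(7/2) = 41273/17344

Δ: Δ0=5/3, Δ1=-3/2, Δ2=2/3, Δ3=-2, Δ4=1/2
row 1: diag=10, rhs=-19; c'=1/5, d'=-19/10
row 2: denom=10−2·1/5=48/5; d'=(13−2·-19/10)/(48/5)=7/4
row 3: denom=12−3·5/16=177/16; d'=(-16−3·7/4)/(177/16)=-340/177
row 4: denom=10−3·16/59=542/59; d'=(15−3·-340/177)/(542/59)=1225/542
back: M4=1225/542
back: M3=-340/177−16/59·1225/542=-2060/813
back: M2=7/4−5/16·-2060/813=4133/1626
back: M1=-19/10−1/5·4133/1626=-1958/813
M: M0=0, M1=-1958/813, M2=4133/1626, M3=-2060/813, M4=1225/542, M5=0
seg 0: a=-2, c=M0/2=0, d=(M1−M0)/(6·3)=-979/7317, b=Δ0−h0·(2M0+M1)/6=778/271
seg 1: a=3, c=M1/2=-979/813, d=(M2−M1)/(6·2)=2683/6504, b=Δ1−h1·(2M1+M2)/6=-201/271
seg 2: a=0, c=M2/2=4133/3252, d=(M3−M2)/(6·3)=-917/3252, b=Δ2−h2·(2M2+M3)/6=-989/1626
seg 3: a=2, c=M3/2=-1030/813, d=(M4−M3)/(6·3)=7795/29268, b=Δ3−h3·(2M3+M4)/6=-1939/3252
seg 4: a=-4, c=M4/2=1225/1084, d=(M5−M4)/(6·2)=-1225/6504, b=Δ4−h4·(2M4+M5)/6=-1637/1626
t_q=7/2 → seg 1, τ=1/2; S=3+-201/271·τ+-979/813·τ²+2683/6504·τ³=41273/17344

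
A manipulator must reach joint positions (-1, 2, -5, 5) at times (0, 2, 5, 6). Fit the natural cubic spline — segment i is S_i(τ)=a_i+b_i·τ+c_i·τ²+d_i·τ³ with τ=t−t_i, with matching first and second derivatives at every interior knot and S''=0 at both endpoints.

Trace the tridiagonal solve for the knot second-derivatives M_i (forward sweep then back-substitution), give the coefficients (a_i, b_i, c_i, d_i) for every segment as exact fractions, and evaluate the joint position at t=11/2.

  seg 0: a=-1 b=1451/426 c=0 d=-203/426
  seg 1: a=2 b=-985/426 c=-203/71 d=135/142
  seg 2: a=-5 b=1321/213 c=809/142 d=-809/426
S(11/2) = -809/1136

Δ: Δ0=3/2, Δ1=-7/3, Δ2=10
row 1: diag=10, rhs=-23; c'=3/10, d'=-23/10
row 2: denom=8−3·3/10=71/10; d'=(74−3·-23/10)/(71/10)=809/71
back: M2=809/71
back: M1=-23/10−3/10·809/71=-406/71
M: M0=0, M1=-406/71, M2=809/71, M3=0
seg 0: a=-1, c=M0/2=0, d=(M1−M0)/(6·2)=-203/426, b=Δ0−h0·(2M0+M1)/6=1451/426
seg 1: a=2, c=M1/2=-203/71, d=(M2−M1)/(6·3)=135/142, b=Δ1−h1·(2M1+M2)/6=-985/426
seg 2: a=-5, c=M2/2=809/142, d=(M3−M2)/(6·1)=-809/426, b=Δ2−h2·(2M2+M3)/6=1321/213
t_q=11/2 → seg 2, τ=1/2; S=-5+1321/213·τ+809/142·τ²+-809/426·τ³=-809/1136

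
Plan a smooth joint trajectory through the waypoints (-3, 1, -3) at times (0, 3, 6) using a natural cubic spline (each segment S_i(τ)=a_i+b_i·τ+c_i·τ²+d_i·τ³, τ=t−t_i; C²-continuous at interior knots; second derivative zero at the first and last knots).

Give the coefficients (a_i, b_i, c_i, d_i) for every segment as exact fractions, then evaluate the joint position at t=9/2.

  seg 0: a=-3 b=2 c=0 d=-2/27
  seg 1: a=1 b=0 c=-2/3 d=2/27
S(9/2) = -1/4

Δ: Δ0=4/3, Δ1=-4/3
row 1: diag=12, rhs=-16; c'=1/4, d'=-4/3
back: M1=-4/3
M: M0=0, M1=-4/3, M2=0
seg 0: a=-3, c=M0/2=0, d=(M1−M0)/(6·3)=-2/27, b=Δ0−h0·(2M0+M1)/6=2
seg 1: a=1, c=M1/2=-2/3, d=(M2−M1)/(6·3)=2/27, b=Δ1−h1·(2M1+M2)/6=0
t_q=9/2 → seg 1, τ=3/2; S=1+0·τ+-2/3·τ²+2/27·τ³=-1/4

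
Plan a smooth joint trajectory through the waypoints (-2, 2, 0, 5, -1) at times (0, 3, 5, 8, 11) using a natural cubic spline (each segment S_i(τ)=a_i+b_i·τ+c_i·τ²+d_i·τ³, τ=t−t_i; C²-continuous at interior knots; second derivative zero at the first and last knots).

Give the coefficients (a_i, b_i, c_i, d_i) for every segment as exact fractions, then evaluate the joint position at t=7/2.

  seg 0: a=-2 b=817/354 c=0 d=-115/1062
  seg 1: a=2 b=-109/177 c=-115/118 d=277/708
  seg 2: a=0 b=32/177 c=81/59 d=-466/1593
  seg 3: a=5 b=92/177 c=-223/177 d=223/1593
S(7/2) = 2827/1888

Δ: Δ0=4/3, Δ1=-1, Δ2=5/3, Δ3=-2
row 1: diag=10, rhs=-14; c'=1/5, d'=-7/5
row 2: denom=10−2·1/5=48/5; d'=(16−2·-7/5)/(48/5)=47/24
row 3: denom=12−3·5/16=177/16; d'=(-22−3·47/24)/(177/16)=-446/177
back: M3=-446/177
back: M2=47/24−5/16·-446/177=162/59
back: M1=-7/5−1/5·162/59=-115/59
M: M0=0, M1=-115/59, M2=162/59, M3=-446/177, M4=0
seg 0: a=-2, c=M0/2=0, d=(M1−M0)/(6·3)=-115/1062, b=Δ0−h0·(2M0+M1)/6=817/354
seg 1: a=2, c=M1/2=-115/118, d=(M2−M1)/(6·2)=277/708, b=Δ1−h1·(2M1+M2)/6=-109/177
seg 2: a=0, c=M2/2=81/59, d=(M3−M2)/(6·3)=-466/1593, b=Δ2−h2·(2M2+M3)/6=32/177
seg 3: a=5, c=M3/2=-223/177, d=(M4−M3)/(6·3)=223/1593, b=Δ3−h3·(2M3+M4)/6=92/177
t_q=7/2 → seg 1, τ=1/2; S=2+-109/177·τ+-115/118·τ²+277/708·τ³=2827/1888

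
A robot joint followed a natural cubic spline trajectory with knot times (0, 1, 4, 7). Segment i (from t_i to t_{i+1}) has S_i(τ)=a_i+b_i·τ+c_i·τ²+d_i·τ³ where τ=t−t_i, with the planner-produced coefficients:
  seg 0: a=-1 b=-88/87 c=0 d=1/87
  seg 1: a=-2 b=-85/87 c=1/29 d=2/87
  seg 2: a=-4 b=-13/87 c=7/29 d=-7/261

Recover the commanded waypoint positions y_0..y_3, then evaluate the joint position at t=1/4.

y_0 = S_0(0) = a_0 = -1
y_1 = S_1(0) = a_1 = -2
y_2 = S_2(0) = a_2 = -4
y_3 = S_2(3) = -3
t_q=1/4 is in segment 0 (τ=1/4); S_0(τ)=-2325/1856

y_0=-1 y_1=-2 y_2=-4 y_3=-3
S(1/4) = -2325/1856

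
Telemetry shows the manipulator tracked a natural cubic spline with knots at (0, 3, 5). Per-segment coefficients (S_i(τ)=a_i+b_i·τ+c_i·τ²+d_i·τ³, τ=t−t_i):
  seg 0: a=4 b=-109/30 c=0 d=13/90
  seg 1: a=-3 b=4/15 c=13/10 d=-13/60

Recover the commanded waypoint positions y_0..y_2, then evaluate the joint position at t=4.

y_0=4 y_1=-3 y_2=1
S(4) = -33/20

y_0 = S_0(0) = a_0 = 4
y_1 = S_1(0) = a_1 = -3
y_2 = S_1(2) = 1
t_q=4 is in segment 1 (τ=1); S_1(τ)=-33/20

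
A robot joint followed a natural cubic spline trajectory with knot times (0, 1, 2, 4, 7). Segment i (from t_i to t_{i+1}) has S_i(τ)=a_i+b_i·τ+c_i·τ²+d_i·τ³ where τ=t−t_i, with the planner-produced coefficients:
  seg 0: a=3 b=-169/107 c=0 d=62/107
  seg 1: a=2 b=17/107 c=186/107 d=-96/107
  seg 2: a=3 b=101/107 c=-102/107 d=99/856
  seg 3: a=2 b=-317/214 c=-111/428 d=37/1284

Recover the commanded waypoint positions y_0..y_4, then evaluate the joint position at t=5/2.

y_0 = S_0(0) = a_0 = 3
y_1 = S_1(0) = a_1 = 2
y_2 = S_2(0) = a_2 = 3
y_3 = S_3(0) = a_3 = 2
y_4 = S_3(3) = -4
t_q=5/2 is in segment 2 (τ=1/2); S_2(τ)=22243/6848

y_0=3 y_1=2 y_2=3 y_3=2 y_4=-4
S(5/2) = 22243/6848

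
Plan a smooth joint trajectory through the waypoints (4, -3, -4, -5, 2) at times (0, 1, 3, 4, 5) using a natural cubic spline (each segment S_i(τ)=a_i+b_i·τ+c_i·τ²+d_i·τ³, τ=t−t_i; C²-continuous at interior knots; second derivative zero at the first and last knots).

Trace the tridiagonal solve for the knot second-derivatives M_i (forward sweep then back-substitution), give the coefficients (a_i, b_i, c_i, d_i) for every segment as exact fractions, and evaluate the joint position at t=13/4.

  seg 0: a=4 b=-2047/244 c=0 d=339/244
  seg 1: a=-3 b=-515/122 c=1017/244 d=-563/488
  seg 2: a=-4 b=-85/61 c=-168/61 d=192/61
  seg 3: a=-5 b=155/61 c=408/61 d=-136/61
S(13/4) = -1091/244

Δ: Δ0=-7, Δ1=-1/2, Δ2=-1, Δ3=7
row 1: diag=6, rhs=39; c'=1/3, d'=13/2
row 2: denom=6−2·1/3=16/3; d'=(-3−2·13/2)/(16/3)=-3
row 3: denom=4−1·3/16=61/16; d'=(48−1·-3)/(61/16)=816/61
back: M3=816/61
back: M2=-3−3/16·816/61=-336/61
back: M1=13/2−1/3·-336/61=1017/122
M: M0=0, M1=1017/122, M2=-336/61, M3=816/61, M4=0
seg 0: a=4, c=M0/2=0, d=(M1−M0)/(6·1)=339/244, b=Δ0−h0·(2M0+M1)/6=-2047/244
seg 1: a=-3, c=M1/2=1017/244, d=(M2−M1)/(6·2)=-563/488, b=Δ1−h1·(2M1+M2)/6=-515/122
seg 2: a=-4, c=M2/2=-168/61, d=(M3−M2)/(6·1)=192/61, b=Δ2−h2·(2M2+M3)/6=-85/61
seg 3: a=-5, c=M3/2=408/61, d=(M4−M3)/(6·1)=-136/61, b=Δ3−h3·(2M3+M4)/6=155/61
t_q=13/4 → seg 2, τ=1/4; S=-4+-85/61·τ+-168/61·τ²+192/61·τ³=-1091/244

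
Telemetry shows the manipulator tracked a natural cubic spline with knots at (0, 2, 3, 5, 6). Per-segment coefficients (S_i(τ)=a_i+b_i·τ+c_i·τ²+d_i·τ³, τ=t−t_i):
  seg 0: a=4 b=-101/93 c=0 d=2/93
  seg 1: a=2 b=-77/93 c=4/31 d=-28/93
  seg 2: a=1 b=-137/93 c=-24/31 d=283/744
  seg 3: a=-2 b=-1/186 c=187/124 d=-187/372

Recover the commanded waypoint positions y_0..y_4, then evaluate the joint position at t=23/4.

y_0=4 y_1=2 y_2=1 y_3=-2 y_4=-1
S(23/4) = -10855/7936

y_0 = S_0(0) = a_0 = 4
y_1 = S_1(0) = a_1 = 2
y_2 = S_2(0) = a_2 = 1
y_3 = S_3(0) = a_3 = -2
y_4 = S_3(1) = -1
t_q=23/4 is in segment 3 (τ=3/4); S_3(τ)=-10855/7936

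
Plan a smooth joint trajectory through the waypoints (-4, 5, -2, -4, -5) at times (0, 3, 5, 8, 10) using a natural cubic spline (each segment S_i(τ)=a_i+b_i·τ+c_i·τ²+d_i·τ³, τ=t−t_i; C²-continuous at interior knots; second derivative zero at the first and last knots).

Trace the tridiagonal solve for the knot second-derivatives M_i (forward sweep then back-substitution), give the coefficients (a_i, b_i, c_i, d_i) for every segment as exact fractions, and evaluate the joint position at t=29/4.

Δ: Δ0=3, Δ1=-7/2, Δ2=-2/3, Δ3=-1/2
row 1: diag=10, rhs=-39; c'=1/5, d'=-39/10
row 2: denom=10−2·1/5=48/5; d'=(17−2·-39/10)/(48/5)=31/12
row 3: denom=10−3·5/16=145/16; d'=(1−3·31/12)/(145/16)=-108/145
back: M3=-108/145
back: M2=31/12−5/16·-108/145=245/87
back: M1=-39/10−1/5·245/87=-3883/870
M: M0=0, M1=-3883/870, M2=245/87, M3=-108/145, M4=0
seg 0: a=-4, c=M0/2=0, d=(M1−M0)/(6·3)=-3883/15660, b=Δ0−h0·(2M0+M1)/6=9103/1740
seg 1: a=5, c=M1/2=-3883/1740, d=(M2−M1)/(6·2)=2111/3480, b=Δ1−h1·(2M1+M2)/6=-1273/870
seg 2: a=-2, c=M2/2=245/174, d=(M3−M2)/(6·3)=-1549/7830, b=Δ2−h2·(2M2+M3)/6=-451/145
seg 3: a=-4, c=M3/2=-54/145, d=(M4−M3)/(6·2)=9/145, b=Δ3−h3·(2M3+M4)/6=-1/290
t_q=29/4 → seg 2, τ=9/4; S=-2+-451/145·τ+245/174·τ²+-1549/7830·τ³=-2639/640

  seg 0: a=-4 b=9103/1740 c=0 d=-3883/15660
  seg 1: a=5 b=-1273/870 c=-3883/1740 d=2111/3480
  seg 2: a=-2 b=-451/145 c=245/174 d=-1549/7830
  seg 3: a=-4 b=-1/290 c=-54/145 d=9/145
S(29/4) = -2639/640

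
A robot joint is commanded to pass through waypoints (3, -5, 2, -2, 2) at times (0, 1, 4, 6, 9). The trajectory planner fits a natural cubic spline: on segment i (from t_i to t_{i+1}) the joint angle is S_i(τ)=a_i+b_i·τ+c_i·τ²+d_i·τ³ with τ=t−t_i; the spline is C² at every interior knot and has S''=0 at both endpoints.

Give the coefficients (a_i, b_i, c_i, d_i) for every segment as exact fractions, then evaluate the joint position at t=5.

Δ: Δ0=-8, Δ1=7/3, Δ2=-2, Δ3=4/3
row 1: diag=8, rhs=62; c'=3/8, d'=31/4
row 2: denom=10−3·3/8=71/8; d'=(-26−3·31/4)/(71/8)=-394/71
row 3: denom=10−2·16/71=678/71; d'=(20−2·-394/71)/(678/71)=368/113
back: M3=368/113
back: M2=-394/71−16/71·368/113=-710/113
back: M1=31/4−3/8·-710/113=1142/113
M: M0=0, M1=1142/113, M2=-710/113, M3=368/113, M4=0
seg 0: a=3, c=M0/2=0, d=(M1−M0)/(6·1)=571/339, b=Δ0−h0·(2M0+M1)/6=-3283/339
seg 1: a=-5, c=M1/2=571/113, d=(M2−M1)/(6·3)=-926/1017, b=Δ1−h1·(2M1+M2)/6=-1570/339
seg 2: a=2, c=M2/2=-355/113, d=(M3−M2)/(6·2)=539/678, b=Δ2−h2·(2M2+M3)/6=374/339
seg 3: a=-2, c=M3/2=184/113, d=(M4−M3)/(6·3)=-184/1017, b=Δ3−h3·(2M3+M4)/6=-652/339
t_q=5 → seg 2, τ=1; S=2+374/339·τ+-355/113·τ²+539/678·τ³=171/226

  seg 0: a=3 b=-3283/339 c=0 d=571/339
  seg 1: a=-5 b=-1570/339 c=571/113 d=-926/1017
  seg 2: a=2 b=374/339 c=-355/113 d=539/678
  seg 3: a=-2 b=-652/339 c=184/113 d=-184/1017
S(5) = 171/226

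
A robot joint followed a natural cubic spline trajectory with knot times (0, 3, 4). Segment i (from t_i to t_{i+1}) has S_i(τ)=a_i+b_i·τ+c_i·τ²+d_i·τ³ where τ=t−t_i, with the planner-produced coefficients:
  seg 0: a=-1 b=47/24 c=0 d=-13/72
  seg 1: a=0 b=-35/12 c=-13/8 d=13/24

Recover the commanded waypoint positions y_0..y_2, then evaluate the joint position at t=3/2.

y_0=-1 y_1=0 y_2=-4
S(3/2) = 85/64

y_0 = S_0(0) = a_0 = -1
y_1 = S_1(0) = a_1 = 0
y_2 = S_1(1) = -4
t_q=3/2 is in segment 0 (τ=3/2); S_0(τ)=85/64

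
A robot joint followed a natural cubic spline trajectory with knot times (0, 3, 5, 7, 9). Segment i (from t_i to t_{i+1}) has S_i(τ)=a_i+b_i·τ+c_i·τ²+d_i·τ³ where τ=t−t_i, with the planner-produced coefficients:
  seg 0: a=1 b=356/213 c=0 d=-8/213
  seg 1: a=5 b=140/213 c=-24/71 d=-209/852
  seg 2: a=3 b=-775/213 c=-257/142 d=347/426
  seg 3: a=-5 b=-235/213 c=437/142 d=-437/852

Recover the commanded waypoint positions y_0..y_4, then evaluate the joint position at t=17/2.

y_0 = S_0(0) = a_0 = 1
y_1 = S_1(0) = a_1 = 5
y_2 = S_2(0) = a_2 = 3
y_3 = S_3(0) = a_3 = -5
y_4 = S_3(2) = 1
t_q=17/2 is in segment 3 (τ=3/2); S_3(τ)=-3321/2272

y_0=1 y_1=5 y_2=3 y_3=-5 y_4=1
S(17/2) = -3321/2272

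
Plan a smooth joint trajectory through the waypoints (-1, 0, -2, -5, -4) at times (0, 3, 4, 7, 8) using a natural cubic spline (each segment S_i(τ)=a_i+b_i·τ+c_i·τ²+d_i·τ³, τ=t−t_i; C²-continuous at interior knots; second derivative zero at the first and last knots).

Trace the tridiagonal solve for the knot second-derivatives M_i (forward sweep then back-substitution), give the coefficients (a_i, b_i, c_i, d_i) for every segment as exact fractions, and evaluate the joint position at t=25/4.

Δ: Δ0=1/3, Δ1=-2, Δ2=-1, Δ3=1
row 1: diag=8, rhs=-14; c'=1/8, d'=-7/4
row 2: denom=8−1·1/8=63/8; d'=(6−1·-7/4)/(63/8)=62/63
row 3: denom=8−3·8/21=48/7; d'=(12−3·62/63)/(48/7)=95/72
back: M3=95/72
back: M2=62/63−8/21·95/72=13/27
back: M1=-7/4−1/8·13/27=-391/216
M: M0=0, M1=-391/216, M2=13/27, M3=95/72, M4=0
seg 0: a=-1, c=M0/2=0, d=(M1−M0)/(6·3)=-391/3888, b=Δ0−h0·(2M0+M1)/6=535/432
seg 1: a=0, c=M1/2=-391/432, d=(M2−M1)/(6·1)=55/144, b=Δ1−h1·(2M1+M2)/6=-319/216
seg 2: a=-2, c=M2/2=13/54, d=(M3−M2)/(6·3)=181/3888, b=Δ2−h2·(2M2+M3)/6=-925/432
seg 3: a=-5, c=M3/2=95/144, d=(M4−M3)/(6·1)=-95/432, b=Δ3−h3·(2M3+M4)/6=121/216
t_q=25/4 → seg 2, τ=9/4; S=-2+-925/432·τ+13/54·τ²+181/3888·τ³=-15571/3072

  seg 0: a=-1 b=535/432 c=0 d=-391/3888
  seg 1: a=0 b=-319/216 c=-391/432 d=55/144
  seg 2: a=-2 b=-925/432 c=13/54 d=181/3888
  seg 3: a=-5 b=121/216 c=95/144 d=-95/432
S(25/4) = -15571/3072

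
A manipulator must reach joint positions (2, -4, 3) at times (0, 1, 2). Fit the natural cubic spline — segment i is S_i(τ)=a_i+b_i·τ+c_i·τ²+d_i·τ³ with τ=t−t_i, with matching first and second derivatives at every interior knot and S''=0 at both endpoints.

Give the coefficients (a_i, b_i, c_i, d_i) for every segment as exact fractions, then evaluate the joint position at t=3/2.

  seg 0: a=2 b=-37/4 c=0 d=13/4
  seg 1: a=-4 b=1/2 c=39/4 d=-13/4
S(3/2) = -55/32

Δ: Δ0=-6, Δ1=7
row 1: diag=4, rhs=78; c'=1/4, d'=39/2
back: M1=39/2
M: M0=0, M1=39/2, M2=0
seg 0: a=2, c=M0/2=0, d=(M1−M0)/(6·1)=13/4, b=Δ0−h0·(2M0+M1)/6=-37/4
seg 1: a=-4, c=M1/2=39/4, d=(M2−M1)/(6·1)=-13/4, b=Δ1−h1·(2M1+M2)/6=1/2
t_q=3/2 → seg 1, τ=1/2; S=-4+1/2·τ+39/4·τ²+-13/4·τ³=-55/32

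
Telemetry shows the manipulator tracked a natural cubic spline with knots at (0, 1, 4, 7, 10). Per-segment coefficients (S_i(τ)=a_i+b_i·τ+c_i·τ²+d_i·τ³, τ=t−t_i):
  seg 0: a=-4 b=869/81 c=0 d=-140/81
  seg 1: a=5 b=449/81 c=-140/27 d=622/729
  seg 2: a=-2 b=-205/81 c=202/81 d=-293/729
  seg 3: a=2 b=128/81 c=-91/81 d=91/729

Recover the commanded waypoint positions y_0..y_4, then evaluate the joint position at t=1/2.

y_0=-4 y_1=5 y_2=-2 y_3=2 y_4=0
S(1/2) = 31/27

y_0 = S_0(0) = a_0 = -4
y_1 = S_1(0) = a_1 = 5
y_2 = S_2(0) = a_2 = -2
y_3 = S_3(0) = a_3 = 2
y_4 = S_3(3) = 0
t_q=1/2 is in segment 0 (τ=1/2); S_0(τ)=31/27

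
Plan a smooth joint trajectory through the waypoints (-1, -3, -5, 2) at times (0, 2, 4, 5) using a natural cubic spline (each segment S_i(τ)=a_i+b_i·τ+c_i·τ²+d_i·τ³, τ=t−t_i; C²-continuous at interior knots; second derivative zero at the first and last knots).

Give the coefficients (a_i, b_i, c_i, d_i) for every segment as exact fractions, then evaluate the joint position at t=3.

  seg 0: a=-1 b=-3/11 c=0 d=-2/11
  seg 1: a=-3 b=-27/11 c=-12/11 d=10/11
  seg 2: a=-5 b=45/11 c=48/11 d=-16/11
S(3) = -62/11

Δ: Δ0=-1, Δ1=-1, Δ2=7
row 1: diag=8, rhs=0; c'=1/4, d'=0
row 2: denom=6−2·1/4=11/2; d'=(48−2·0)/(11/2)=96/11
back: M2=96/11
back: M1=0−1/4·96/11=-24/11
M: M0=0, M1=-24/11, M2=96/11, M3=0
seg 0: a=-1, c=M0/2=0, d=(M1−M0)/(6·2)=-2/11, b=Δ0−h0·(2M0+M1)/6=-3/11
seg 1: a=-3, c=M1/2=-12/11, d=(M2−M1)/(6·2)=10/11, b=Δ1−h1·(2M1+M2)/6=-27/11
seg 2: a=-5, c=M2/2=48/11, d=(M3−M2)/(6·1)=-16/11, b=Δ2−h2·(2M2+M3)/6=45/11
t_q=3 → seg 1, τ=1; S=-3+-27/11·τ+-12/11·τ²+10/11·τ³=-62/11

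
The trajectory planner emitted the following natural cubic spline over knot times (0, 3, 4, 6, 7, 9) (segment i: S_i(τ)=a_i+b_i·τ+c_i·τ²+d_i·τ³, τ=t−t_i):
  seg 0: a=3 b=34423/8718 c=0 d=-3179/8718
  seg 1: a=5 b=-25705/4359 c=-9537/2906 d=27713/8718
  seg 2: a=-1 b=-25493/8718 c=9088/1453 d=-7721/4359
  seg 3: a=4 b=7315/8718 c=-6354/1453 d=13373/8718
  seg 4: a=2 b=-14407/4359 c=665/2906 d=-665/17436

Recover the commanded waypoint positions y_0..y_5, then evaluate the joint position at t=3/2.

y_0=3 y_1=5 y_2=-1 y_3=4 y_4=2 y_5=-4
S(3/2) = 178825/23248

y_0 = S_0(0) = a_0 = 3
y_1 = S_1(0) = a_1 = 5
y_2 = S_2(0) = a_2 = -1
y_3 = S_3(0) = a_3 = 4
y_4 = S_4(0) = a_4 = 2
y_5 = S_4(2) = -4
t_q=3/2 is in segment 0 (τ=3/2); S_0(τ)=178825/23248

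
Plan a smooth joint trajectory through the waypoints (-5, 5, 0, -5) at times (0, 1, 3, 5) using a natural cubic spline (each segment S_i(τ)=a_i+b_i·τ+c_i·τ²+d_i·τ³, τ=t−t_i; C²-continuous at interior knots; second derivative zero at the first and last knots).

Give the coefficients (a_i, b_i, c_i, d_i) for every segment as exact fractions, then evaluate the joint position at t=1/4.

Δ: Δ0=10, Δ1=-5/2, Δ2=-5/2
row 1: diag=6, rhs=-75; c'=1/3, d'=-25/2
row 2: denom=8−2·1/3=22/3; d'=(0−2·-25/2)/(22/3)=75/22
back: M2=75/22
back: M1=-25/2−1/3·75/22=-150/11
M: M0=0, M1=-150/11, M2=75/22, M3=0
seg 0: a=-5, c=M0/2=0, d=(M1−M0)/(6·1)=-25/11, b=Δ0−h0·(2M0+M1)/6=135/11
seg 1: a=5, c=M1/2=-75/11, d=(M2−M1)/(6·2)=125/88, b=Δ1−h1·(2M1+M2)/6=60/11
seg 2: a=0, c=M2/2=75/44, d=(M3−M2)/(6·2)=-25/88, b=Δ2−h2·(2M2+M3)/6=-105/22
t_q=1/4 → seg 0, τ=1/4; S=-5+135/11·τ+0·τ²+-25/11·τ³=-1385/704

  seg 0: a=-5 b=135/11 c=0 d=-25/11
  seg 1: a=5 b=60/11 c=-75/11 d=125/88
  seg 2: a=0 b=-105/22 c=75/44 d=-25/88
S(1/4) = -1385/704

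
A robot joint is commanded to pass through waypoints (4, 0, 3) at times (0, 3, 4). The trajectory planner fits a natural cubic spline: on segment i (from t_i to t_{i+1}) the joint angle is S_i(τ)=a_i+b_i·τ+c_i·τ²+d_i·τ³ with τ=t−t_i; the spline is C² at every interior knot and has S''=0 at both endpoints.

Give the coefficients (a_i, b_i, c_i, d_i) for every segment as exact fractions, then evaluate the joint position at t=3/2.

  seg 0: a=4 b=-71/24 c=0 d=13/72
  seg 1: a=0 b=23/12 c=13/8 d=-13/24
S(3/2) = 11/64

Δ: Δ0=-4/3, Δ1=3
row 1: diag=8, rhs=26; c'=1/8, d'=13/4
back: M1=13/4
M: M0=0, M1=13/4, M2=0
seg 0: a=4, c=M0/2=0, d=(M1−M0)/(6·3)=13/72, b=Δ0−h0·(2M0+M1)/6=-71/24
seg 1: a=0, c=M1/2=13/8, d=(M2−M1)/(6·1)=-13/24, b=Δ1−h1·(2M1+M2)/6=23/12
t_q=3/2 → seg 0, τ=3/2; S=4+-71/24·τ+0·τ²+13/72·τ³=11/64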